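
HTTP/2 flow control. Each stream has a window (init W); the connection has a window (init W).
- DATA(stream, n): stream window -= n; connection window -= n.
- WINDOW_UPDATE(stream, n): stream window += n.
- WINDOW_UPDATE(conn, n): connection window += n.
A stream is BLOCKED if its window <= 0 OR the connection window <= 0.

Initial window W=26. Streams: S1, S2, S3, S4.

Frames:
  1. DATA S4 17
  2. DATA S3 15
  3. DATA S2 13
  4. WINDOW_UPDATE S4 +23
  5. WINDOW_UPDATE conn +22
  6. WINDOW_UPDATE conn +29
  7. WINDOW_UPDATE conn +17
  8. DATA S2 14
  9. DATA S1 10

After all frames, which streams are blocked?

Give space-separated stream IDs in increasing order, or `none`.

Answer: S2

Derivation:
Op 1: conn=9 S1=26 S2=26 S3=26 S4=9 blocked=[]
Op 2: conn=-6 S1=26 S2=26 S3=11 S4=9 blocked=[1, 2, 3, 4]
Op 3: conn=-19 S1=26 S2=13 S3=11 S4=9 blocked=[1, 2, 3, 4]
Op 4: conn=-19 S1=26 S2=13 S3=11 S4=32 blocked=[1, 2, 3, 4]
Op 5: conn=3 S1=26 S2=13 S3=11 S4=32 blocked=[]
Op 6: conn=32 S1=26 S2=13 S3=11 S4=32 blocked=[]
Op 7: conn=49 S1=26 S2=13 S3=11 S4=32 blocked=[]
Op 8: conn=35 S1=26 S2=-1 S3=11 S4=32 blocked=[2]
Op 9: conn=25 S1=16 S2=-1 S3=11 S4=32 blocked=[2]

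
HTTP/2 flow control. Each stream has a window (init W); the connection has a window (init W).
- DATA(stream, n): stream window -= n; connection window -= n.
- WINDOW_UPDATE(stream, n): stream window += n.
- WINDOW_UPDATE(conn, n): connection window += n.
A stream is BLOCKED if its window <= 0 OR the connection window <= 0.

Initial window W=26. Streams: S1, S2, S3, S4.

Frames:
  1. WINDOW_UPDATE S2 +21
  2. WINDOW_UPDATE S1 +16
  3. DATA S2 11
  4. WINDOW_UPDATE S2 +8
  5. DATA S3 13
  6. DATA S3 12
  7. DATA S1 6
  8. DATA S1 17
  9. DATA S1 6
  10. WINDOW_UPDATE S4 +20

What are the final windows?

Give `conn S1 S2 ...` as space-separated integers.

Answer: -39 13 44 1 46

Derivation:
Op 1: conn=26 S1=26 S2=47 S3=26 S4=26 blocked=[]
Op 2: conn=26 S1=42 S2=47 S3=26 S4=26 blocked=[]
Op 3: conn=15 S1=42 S2=36 S3=26 S4=26 blocked=[]
Op 4: conn=15 S1=42 S2=44 S3=26 S4=26 blocked=[]
Op 5: conn=2 S1=42 S2=44 S3=13 S4=26 blocked=[]
Op 6: conn=-10 S1=42 S2=44 S3=1 S4=26 blocked=[1, 2, 3, 4]
Op 7: conn=-16 S1=36 S2=44 S3=1 S4=26 blocked=[1, 2, 3, 4]
Op 8: conn=-33 S1=19 S2=44 S3=1 S4=26 blocked=[1, 2, 3, 4]
Op 9: conn=-39 S1=13 S2=44 S3=1 S4=26 blocked=[1, 2, 3, 4]
Op 10: conn=-39 S1=13 S2=44 S3=1 S4=46 blocked=[1, 2, 3, 4]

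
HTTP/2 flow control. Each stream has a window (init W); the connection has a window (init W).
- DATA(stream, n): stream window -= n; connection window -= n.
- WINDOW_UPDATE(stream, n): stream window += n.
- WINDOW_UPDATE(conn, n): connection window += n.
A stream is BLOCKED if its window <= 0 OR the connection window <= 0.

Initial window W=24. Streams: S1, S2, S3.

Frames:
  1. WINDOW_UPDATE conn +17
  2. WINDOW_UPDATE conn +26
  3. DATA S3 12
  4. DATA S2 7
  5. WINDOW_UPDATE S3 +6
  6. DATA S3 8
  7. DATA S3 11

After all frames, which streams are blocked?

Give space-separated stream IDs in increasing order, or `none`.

Op 1: conn=41 S1=24 S2=24 S3=24 blocked=[]
Op 2: conn=67 S1=24 S2=24 S3=24 blocked=[]
Op 3: conn=55 S1=24 S2=24 S3=12 blocked=[]
Op 4: conn=48 S1=24 S2=17 S3=12 blocked=[]
Op 5: conn=48 S1=24 S2=17 S3=18 blocked=[]
Op 6: conn=40 S1=24 S2=17 S3=10 blocked=[]
Op 7: conn=29 S1=24 S2=17 S3=-1 blocked=[3]

Answer: S3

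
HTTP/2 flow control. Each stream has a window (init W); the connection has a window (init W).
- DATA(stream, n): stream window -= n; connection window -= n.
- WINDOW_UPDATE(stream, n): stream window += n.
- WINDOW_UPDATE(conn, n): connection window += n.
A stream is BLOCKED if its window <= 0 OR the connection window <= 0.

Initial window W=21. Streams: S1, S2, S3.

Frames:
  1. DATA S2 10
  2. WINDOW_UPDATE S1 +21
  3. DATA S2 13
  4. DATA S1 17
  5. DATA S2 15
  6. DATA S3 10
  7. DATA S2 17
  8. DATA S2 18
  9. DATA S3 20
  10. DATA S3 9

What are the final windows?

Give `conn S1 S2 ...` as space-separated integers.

Answer: -108 25 -52 -18

Derivation:
Op 1: conn=11 S1=21 S2=11 S3=21 blocked=[]
Op 2: conn=11 S1=42 S2=11 S3=21 blocked=[]
Op 3: conn=-2 S1=42 S2=-2 S3=21 blocked=[1, 2, 3]
Op 4: conn=-19 S1=25 S2=-2 S3=21 blocked=[1, 2, 3]
Op 5: conn=-34 S1=25 S2=-17 S3=21 blocked=[1, 2, 3]
Op 6: conn=-44 S1=25 S2=-17 S3=11 blocked=[1, 2, 3]
Op 7: conn=-61 S1=25 S2=-34 S3=11 blocked=[1, 2, 3]
Op 8: conn=-79 S1=25 S2=-52 S3=11 blocked=[1, 2, 3]
Op 9: conn=-99 S1=25 S2=-52 S3=-9 blocked=[1, 2, 3]
Op 10: conn=-108 S1=25 S2=-52 S3=-18 blocked=[1, 2, 3]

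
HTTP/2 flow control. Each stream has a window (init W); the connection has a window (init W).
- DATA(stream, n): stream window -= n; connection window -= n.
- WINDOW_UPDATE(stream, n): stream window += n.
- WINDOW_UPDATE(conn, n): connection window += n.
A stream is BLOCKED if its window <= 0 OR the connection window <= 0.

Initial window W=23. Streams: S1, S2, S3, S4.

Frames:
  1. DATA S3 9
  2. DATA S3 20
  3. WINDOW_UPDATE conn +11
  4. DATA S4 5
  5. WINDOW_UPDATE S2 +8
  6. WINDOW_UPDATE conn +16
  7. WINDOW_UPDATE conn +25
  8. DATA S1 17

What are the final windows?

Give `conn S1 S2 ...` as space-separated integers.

Answer: 24 6 31 -6 18

Derivation:
Op 1: conn=14 S1=23 S2=23 S3=14 S4=23 blocked=[]
Op 2: conn=-6 S1=23 S2=23 S3=-6 S4=23 blocked=[1, 2, 3, 4]
Op 3: conn=5 S1=23 S2=23 S3=-6 S4=23 blocked=[3]
Op 4: conn=0 S1=23 S2=23 S3=-6 S4=18 blocked=[1, 2, 3, 4]
Op 5: conn=0 S1=23 S2=31 S3=-6 S4=18 blocked=[1, 2, 3, 4]
Op 6: conn=16 S1=23 S2=31 S3=-6 S4=18 blocked=[3]
Op 7: conn=41 S1=23 S2=31 S3=-6 S4=18 blocked=[3]
Op 8: conn=24 S1=6 S2=31 S3=-6 S4=18 blocked=[3]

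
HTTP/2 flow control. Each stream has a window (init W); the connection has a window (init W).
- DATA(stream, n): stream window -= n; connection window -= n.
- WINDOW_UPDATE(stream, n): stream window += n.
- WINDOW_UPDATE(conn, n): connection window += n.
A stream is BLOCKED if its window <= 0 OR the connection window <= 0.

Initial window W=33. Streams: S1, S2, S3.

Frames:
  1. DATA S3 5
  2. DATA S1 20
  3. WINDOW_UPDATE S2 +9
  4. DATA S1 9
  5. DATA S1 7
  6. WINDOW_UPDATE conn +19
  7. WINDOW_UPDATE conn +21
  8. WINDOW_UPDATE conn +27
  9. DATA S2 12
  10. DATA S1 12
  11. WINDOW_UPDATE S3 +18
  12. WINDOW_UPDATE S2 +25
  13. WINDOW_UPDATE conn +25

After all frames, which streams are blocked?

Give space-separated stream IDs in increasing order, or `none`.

Op 1: conn=28 S1=33 S2=33 S3=28 blocked=[]
Op 2: conn=8 S1=13 S2=33 S3=28 blocked=[]
Op 3: conn=8 S1=13 S2=42 S3=28 blocked=[]
Op 4: conn=-1 S1=4 S2=42 S3=28 blocked=[1, 2, 3]
Op 5: conn=-8 S1=-3 S2=42 S3=28 blocked=[1, 2, 3]
Op 6: conn=11 S1=-3 S2=42 S3=28 blocked=[1]
Op 7: conn=32 S1=-3 S2=42 S3=28 blocked=[1]
Op 8: conn=59 S1=-3 S2=42 S3=28 blocked=[1]
Op 9: conn=47 S1=-3 S2=30 S3=28 blocked=[1]
Op 10: conn=35 S1=-15 S2=30 S3=28 blocked=[1]
Op 11: conn=35 S1=-15 S2=30 S3=46 blocked=[1]
Op 12: conn=35 S1=-15 S2=55 S3=46 blocked=[1]
Op 13: conn=60 S1=-15 S2=55 S3=46 blocked=[1]

Answer: S1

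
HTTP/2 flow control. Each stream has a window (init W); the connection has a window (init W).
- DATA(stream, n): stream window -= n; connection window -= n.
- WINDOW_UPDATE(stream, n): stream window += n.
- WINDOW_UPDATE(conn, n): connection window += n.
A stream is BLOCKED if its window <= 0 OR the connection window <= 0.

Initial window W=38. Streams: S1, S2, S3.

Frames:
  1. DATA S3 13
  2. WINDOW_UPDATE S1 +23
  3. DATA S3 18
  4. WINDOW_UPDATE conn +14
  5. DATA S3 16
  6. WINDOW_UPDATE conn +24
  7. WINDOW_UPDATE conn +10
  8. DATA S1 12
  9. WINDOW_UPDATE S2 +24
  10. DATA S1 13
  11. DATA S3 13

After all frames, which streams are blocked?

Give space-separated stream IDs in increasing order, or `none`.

Op 1: conn=25 S1=38 S2=38 S3=25 blocked=[]
Op 2: conn=25 S1=61 S2=38 S3=25 blocked=[]
Op 3: conn=7 S1=61 S2=38 S3=7 blocked=[]
Op 4: conn=21 S1=61 S2=38 S3=7 blocked=[]
Op 5: conn=5 S1=61 S2=38 S3=-9 blocked=[3]
Op 6: conn=29 S1=61 S2=38 S3=-9 blocked=[3]
Op 7: conn=39 S1=61 S2=38 S3=-9 blocked=[3]
Op 8: conn=27 S1=49 S2=38 S3=-9 blocked=[3]
Op 9: conn=27 S1=49 S2=62 S3=-9 blocked=[3]
Op 10: conn=14 S1=36 S2=62 S3=-9 blocked=[3]
Op 11: conn=1 S1=36 S2=62 S3=-22 blocked=[3]

Answer: S3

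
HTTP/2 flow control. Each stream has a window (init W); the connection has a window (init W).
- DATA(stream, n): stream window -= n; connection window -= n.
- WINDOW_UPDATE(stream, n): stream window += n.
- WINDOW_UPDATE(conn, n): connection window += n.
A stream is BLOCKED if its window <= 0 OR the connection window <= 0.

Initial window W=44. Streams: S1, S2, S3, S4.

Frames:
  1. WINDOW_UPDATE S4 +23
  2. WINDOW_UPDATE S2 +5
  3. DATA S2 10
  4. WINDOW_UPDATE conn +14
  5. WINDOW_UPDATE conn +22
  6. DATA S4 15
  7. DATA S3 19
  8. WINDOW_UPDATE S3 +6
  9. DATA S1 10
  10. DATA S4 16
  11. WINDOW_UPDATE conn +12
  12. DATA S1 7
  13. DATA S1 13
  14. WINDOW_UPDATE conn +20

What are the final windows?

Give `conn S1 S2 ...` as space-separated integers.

Answer: 22 14 39 31 36

Derivation:
Op 1: conn=44 S1=44 S2=44 S3=44 S4=67 blocked=[]
Op 2: conn=44 S1=44 S2=49 S3=44 S4=67 blocked=[]
Op 3: conn=34 S1=44 S2=39 S3=44 S4=67 blocked=[]
Op 4: conn=48 S1=44 S2=39 S3=44 S4=67 blocked=[]
Op 5: conn=70 S1=44 S2=39 S3=44 S4=67 blocked=[]
Op 6: conn=55 S1=44 S2=39 S3=44 S4=52 blocked=[]
Op 7: conn=36 S1=44 S2=39 S3=25 S4=52 blocked=[]
Op 8: conn=36 S1=44 S2=39 S3=31 S4=52 blocked=[]
Op 9: conn=26 S1=34 S2=39 S3=31 S4=52 blocked=[]
Op 10: conn=10 S1=34 S2=39 S3=31 S4=36 blocked=[]
Op 11: conn=22 S1=34 S2=39 S3=31 S4=36 blocked=[]
Op 12: conn=15 S1=27 S2=39 S3=31 S4=36 blocked=[]
Op 13: conn=2 S1=14 S2=39 S3=31 S4=36 blocked=[]
Op 14: conn=22 S1=14 S2=39 S3=31 S4=36 blocked=[]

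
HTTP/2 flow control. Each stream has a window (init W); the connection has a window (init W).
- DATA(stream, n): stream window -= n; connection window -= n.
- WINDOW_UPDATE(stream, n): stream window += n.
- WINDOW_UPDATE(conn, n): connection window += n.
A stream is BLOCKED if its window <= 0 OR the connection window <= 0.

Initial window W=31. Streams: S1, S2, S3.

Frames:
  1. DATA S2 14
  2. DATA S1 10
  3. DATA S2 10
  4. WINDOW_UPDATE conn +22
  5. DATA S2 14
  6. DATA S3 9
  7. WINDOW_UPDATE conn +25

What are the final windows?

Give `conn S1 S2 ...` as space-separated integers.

Answer: 21 21 -7 22

Derivation:
Op 1: conn=17 S1=31 S2=17 S3=31 blocked=[]
Op 2: conn=7 S1=21 S2=17 S3=31 blocked=[]
Op 3: conn=-3 S1=21 S2=7 S3=31 blocked=[1, 2, 3]
Op 4: conn=19 S1=21 S2=7 S3=31 blocked=[]
Op 5: conn=5 S1=21 S2=-7 S3=31 blocked=[2]
Op 6: conn=-4 S1=21 S2=-7 S3=22 blocked=[1, 2, 3]
Op 7: conn=21 S1=21 S2=-7 S3=22 blocked=[2]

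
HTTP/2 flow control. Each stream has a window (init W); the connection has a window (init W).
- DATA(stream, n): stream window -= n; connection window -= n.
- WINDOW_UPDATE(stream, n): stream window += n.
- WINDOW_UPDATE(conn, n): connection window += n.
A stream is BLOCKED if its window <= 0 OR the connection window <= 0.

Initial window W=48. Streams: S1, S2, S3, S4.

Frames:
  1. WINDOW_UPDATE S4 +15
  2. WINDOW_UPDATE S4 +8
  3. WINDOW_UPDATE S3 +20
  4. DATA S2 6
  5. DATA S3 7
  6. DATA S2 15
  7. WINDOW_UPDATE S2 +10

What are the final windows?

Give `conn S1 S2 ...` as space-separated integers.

Answer: 20 48 37 61 71

Derivation:
Op 1: conn=48 S1=48 S2=48 S3=48 S4=63 blocked=[]
Op 2: conn=48 S1=48 S2=48 S3=48 S4=71 blocked=[]
Op 3: conn=48 S1=48 S2=48 S3=68 S4=71 blocked=[]
Op 4: conn=42 S1=48 S2=42 S3=68 S4=71 blocked=[]
Op 5: conn=35 S1=48 S2=42 S3=61 S4=71 blocked=[]
Op 6: conn=20 S1=48 S2=27 S3=61 S4=71 blocked=[]
Op 7: conn=20 S1=48 S2=37 S3=61 S4=71 blocked=[]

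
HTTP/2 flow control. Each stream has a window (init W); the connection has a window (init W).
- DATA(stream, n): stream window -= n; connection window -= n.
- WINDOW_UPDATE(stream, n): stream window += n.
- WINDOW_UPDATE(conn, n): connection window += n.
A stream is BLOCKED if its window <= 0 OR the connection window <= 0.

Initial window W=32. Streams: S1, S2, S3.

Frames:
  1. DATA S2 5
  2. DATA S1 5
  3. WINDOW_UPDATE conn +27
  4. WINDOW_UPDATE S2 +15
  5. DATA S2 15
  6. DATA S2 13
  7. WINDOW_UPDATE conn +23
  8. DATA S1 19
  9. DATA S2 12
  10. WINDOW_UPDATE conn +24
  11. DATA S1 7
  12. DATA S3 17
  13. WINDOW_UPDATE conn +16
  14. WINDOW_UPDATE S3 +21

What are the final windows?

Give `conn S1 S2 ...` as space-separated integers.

Answer: 29 1 2 36

Derivation:
Op 1: conn=27 S1=32 S2=27 S3=32 blocked=[]
Op 2: conn=22 S1=27 S2=27 S3=32 blocked=[]
Op 3: conn=49 S1=27 S2=27 S3=32 blocked=[]
Op 4: conn=49 S1=27 S2=42 S3=32 blocked=[]
Op 5: conn=34 S1=27 S2=27 S3=32 blocked=[]
Op 6: conn=21 S1=27 S2=14 S3=32 blocked=[]
Op 7: conn=44 S1=27 S2=14 S3=32 blocked=[]
Op 8: conn=25 S1=8 S2=14 S3=32 blocked=[]
Op 9: conn=13 S1=8 S2=2 S3=32 blocked=[]
Op 10: conn=37 S1=8 S2=2 S3=32 blocked=[]
Op 11: conn=30 S1=1 S2=2 S3=32 blocked=[]
Op 12: conn=13 S1=1 S2=2 S3=15 blocked=[]
Op 13: conn=29 S1=1 S2=2 S3=15 blocked=[]
Op 14: conn=29 S1=1 S2=2 S3=36 blocked=[]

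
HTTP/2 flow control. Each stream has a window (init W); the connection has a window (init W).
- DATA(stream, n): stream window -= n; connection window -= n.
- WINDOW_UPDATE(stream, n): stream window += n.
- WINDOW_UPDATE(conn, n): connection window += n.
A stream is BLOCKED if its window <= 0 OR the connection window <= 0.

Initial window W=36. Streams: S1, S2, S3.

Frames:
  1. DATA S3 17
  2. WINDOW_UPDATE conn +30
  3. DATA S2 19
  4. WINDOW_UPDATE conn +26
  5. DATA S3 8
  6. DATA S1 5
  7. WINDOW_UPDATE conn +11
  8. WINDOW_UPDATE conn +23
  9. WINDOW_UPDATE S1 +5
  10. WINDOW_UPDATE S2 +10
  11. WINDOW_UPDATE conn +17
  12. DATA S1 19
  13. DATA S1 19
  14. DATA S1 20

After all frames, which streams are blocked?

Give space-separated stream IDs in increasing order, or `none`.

Op 1: conn=19 S1=36 S2=36 S3=19 blocked=[]
Op 2: conn=49 S1=36 S2=36 S3=19 blocked=[]
Op 3: conn=30 S1=36 S2=17 S3=19 blocked=[]
Op 4: conn=56 S1=36 S2=17 S3=19 blocked=[]
Op 5: conn=48 S1=36 S2=17 S3=11 blocked=[]
Op 6: conn=43 S1=31 S2=17 S3=11 blocked=[]
Op 7: conn=54 S1=31 S2=17 S3=11 blocked=[]
Op 8: conn=77 S1=31 S2=17 S3=11 blocked=[]
Op 9: conn=77 S1=36 S2=17 S3=11 blocked=[]
Op 10: conn=77 S1=36 S2=27 S3=11 blocked=[]
Op 11: conn=94 S1=36 S2=27 S3=11 blocked=[]
Op 12: conn=75 S1=17 S2=27 S3=11 blocked=[]
Op 13: conn=56 S1=-2 S2=27 S3=11 blocked=[1]
Op 14: conn=36 S1=-22 S2=27 S3=11 blocked=[1]

Answer: S1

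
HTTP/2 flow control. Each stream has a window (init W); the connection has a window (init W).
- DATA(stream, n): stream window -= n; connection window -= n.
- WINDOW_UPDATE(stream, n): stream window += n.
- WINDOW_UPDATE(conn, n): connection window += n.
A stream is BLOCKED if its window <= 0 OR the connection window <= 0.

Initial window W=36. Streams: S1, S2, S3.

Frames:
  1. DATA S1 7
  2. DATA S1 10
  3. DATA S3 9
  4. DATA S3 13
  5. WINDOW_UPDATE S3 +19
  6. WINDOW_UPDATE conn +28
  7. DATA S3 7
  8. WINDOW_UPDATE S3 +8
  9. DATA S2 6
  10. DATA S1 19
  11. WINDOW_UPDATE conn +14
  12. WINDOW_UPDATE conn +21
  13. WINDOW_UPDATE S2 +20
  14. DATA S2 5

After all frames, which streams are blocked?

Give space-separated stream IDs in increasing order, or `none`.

Op 1: conn=29 S1=29 S2=36 S3=36 blocked=[]
Op 2: conn=19 S1=19 S2=36 S3=36 blocked=[]
Op 3: conn=10 S1=19 S2=36 S3=27 blocked=[]
Op 4: conn=-3 S1=19 S2=36 S3=14 blocked=[1, 2, 3]
Op 5: conn=-3 S1=19 S2=36 S3=33 blocked=[1, 2, 3]
Op 6: conn=25 S1=19 S2=36 S3=33 blocked=[]
Op 7: conn=18 S1=19 S2=36 S3=26 blocked=[]
Op 8: conn=18 S1=19 S2=36 S3=34 blocked=[]
Op 9: conn=12 S1=19 S2=30 S3=34 blocked=[]
Op 10: conn=-7 S1=0 S2=30 S3=34 blocked=[1, 2, 3]
Op 11: conn=7 S1=0 S2=30 S3=34 blocked=[1]
Op 12: conn=28 S1=0 S2=30 S3=34 blocked=[1]
Op 13: conn=28 S1=0 S2=50 S3=34 blocked=[1]
Op 14: conn=23 S1=0 S2=45 S3=34 blocked=[1]

Answer: S1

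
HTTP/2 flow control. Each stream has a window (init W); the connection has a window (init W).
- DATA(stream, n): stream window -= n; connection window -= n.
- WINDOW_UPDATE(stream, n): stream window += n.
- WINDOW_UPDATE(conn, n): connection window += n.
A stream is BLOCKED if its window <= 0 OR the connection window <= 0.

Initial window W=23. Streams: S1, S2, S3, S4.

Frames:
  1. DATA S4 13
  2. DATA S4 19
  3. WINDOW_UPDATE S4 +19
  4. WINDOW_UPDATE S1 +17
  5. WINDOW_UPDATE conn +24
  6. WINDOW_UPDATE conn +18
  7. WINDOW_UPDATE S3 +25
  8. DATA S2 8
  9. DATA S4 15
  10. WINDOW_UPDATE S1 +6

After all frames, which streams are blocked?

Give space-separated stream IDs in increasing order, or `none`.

Answer: S4

Derivation:
Op 1: conn=10 S1=23 S2=23 S3=23 S4=10 blocked=[]
Op 2: conn=-9 S1=23 S2=23 S3=23 S4=-9 blocked=[1, 2, 3, 4]
Op 3: conn=-9 S1=23 S2=23 S3=23 S4=10 blocked=[1, 2, 3, 4]
Op 4: conn=-9 S1=40 S2=23 S3=23 S4=10 blocked=[1, 2, 3, 4]
Op 5: conn=15 S1=40 S2=23 S3=23 S4=10 blocked=[]
Op 6: conn=33 S1=40 S2=23 S3=23 S4=10 blocked=[]
Op 7: conn=33 S1=40 S2=23 S3=48 S4=10 blocked=[]
Op 8: conn=25 S1=40 S2=15 S3=48 S4=10 blocked=[]
Op 9: conn=10 S1=40 S2=15 S3=48 S4=-5 blocked=[4]
Op 10: conn=10 S1=46 S2=15 S3=48 S4=-5 blocked=[4]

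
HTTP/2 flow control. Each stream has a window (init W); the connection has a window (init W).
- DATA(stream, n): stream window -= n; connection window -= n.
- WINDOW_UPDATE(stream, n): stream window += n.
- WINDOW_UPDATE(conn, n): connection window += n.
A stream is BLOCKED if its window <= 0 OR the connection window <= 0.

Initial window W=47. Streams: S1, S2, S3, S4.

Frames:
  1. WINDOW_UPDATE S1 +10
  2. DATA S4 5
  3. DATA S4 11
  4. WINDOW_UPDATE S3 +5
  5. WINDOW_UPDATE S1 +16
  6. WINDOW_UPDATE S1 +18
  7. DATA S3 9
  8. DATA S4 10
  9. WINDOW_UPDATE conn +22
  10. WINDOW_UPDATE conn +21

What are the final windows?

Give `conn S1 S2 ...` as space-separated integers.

Answer: 55 91 47 43 21

Derivation:
Op 1: conn=47 S1=57 S2=47 S3=47 S4=47 blocked=[]
Op 2: conn=42 S1=57 S2=47 S3=47 S4=42 blocked=[]
Op 3: conn=31 S1=57 S2=47 S3=47 S4=31 blocked=[]
Op 4: conn=31 S1=57 S2=47 S3=52 S4=31 blocked=[]
Op 5: conn=31 S1=73 S2=47 S3=52 S4=31 blocked=[]
Op 6: conn=31 S1=91 S2=47 S3=52 S4=31 blocked=[]
Op 7: conn=22 S1=91 S2=47 S3=43 S4=31 blocked=[]
Op 8: conn=12 S1=91 S2=47 S3=43 S4=21 blocked=[]
Op 9: conn=34 S1=91 S2=47 S3=43 S4=21 blocked=[]
Op 10: conn=55 S1=91 S2=47 S3=43 S4=21 blocked=[]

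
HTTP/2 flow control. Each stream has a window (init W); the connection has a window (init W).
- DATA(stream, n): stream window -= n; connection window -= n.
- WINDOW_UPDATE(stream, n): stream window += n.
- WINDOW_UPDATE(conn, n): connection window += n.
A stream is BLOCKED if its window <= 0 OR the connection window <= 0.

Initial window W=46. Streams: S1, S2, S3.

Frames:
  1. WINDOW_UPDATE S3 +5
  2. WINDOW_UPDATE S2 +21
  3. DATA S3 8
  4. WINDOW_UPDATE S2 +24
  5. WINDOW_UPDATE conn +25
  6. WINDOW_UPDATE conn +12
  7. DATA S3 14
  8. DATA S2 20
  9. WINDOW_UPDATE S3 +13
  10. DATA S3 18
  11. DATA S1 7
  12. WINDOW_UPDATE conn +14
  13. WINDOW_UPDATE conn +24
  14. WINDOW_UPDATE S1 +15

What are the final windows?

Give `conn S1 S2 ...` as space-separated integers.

Op 1: conn=46 S1=46 S2=46 S3=51 blocked=[]
Op 2: conn=46 S1=46 S2=67 S3=51 blocked=[]
Op 3: conn=38 S1=46 S2=67 S3=43 blocked=[]
Op 4: conn=38 S1=46 S2=91 S3=43 blocked=[]
Op 5: conn=63 S1=46 S2=91 S3=43 blocked=[]
Op 6: conn=75 S1=46 S2=91 S3=43 blocked=[]
Op 7: conn=61 S1=46 S2=91 S3=29 blocked=[]
Op 8: conn=41 S1=46 S2=71 S3=29 blocked=[]
Op 9: conn=41 S1=46 S2=71 S3=42 blocked=[]
Op 10: conn=23 S1=46 S2=71 S3=24 blocked=[]
Op 11: conn=16 S1=39 S2=71 S3=24 blocked=[]
Op 12: conn=30 S1=39 S2=71 S3=24 blocked=[]
Op 13: conn=54 S1=39 S2=71 S3=24 blocked=[]
Op 14: conn=54 S1=54 S2=71 S3=24 blocked=[]

Answer: 54 54 71 24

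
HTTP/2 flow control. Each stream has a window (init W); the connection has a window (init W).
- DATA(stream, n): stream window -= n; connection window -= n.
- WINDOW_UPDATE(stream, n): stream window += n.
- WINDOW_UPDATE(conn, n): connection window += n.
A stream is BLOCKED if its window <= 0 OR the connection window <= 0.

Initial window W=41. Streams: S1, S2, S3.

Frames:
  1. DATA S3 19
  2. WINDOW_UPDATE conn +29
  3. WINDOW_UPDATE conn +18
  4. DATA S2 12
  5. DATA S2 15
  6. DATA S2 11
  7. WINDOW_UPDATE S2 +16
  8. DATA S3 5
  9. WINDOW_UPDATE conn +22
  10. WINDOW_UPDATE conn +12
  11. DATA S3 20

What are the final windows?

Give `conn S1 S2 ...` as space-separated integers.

Answer: 40 41 19 -3

Derivation:
Op 1: conn=22 S1=41 S2=41 S3=22 blocked=[]
Op 2: conn=51 S1=41 S2=41 S3=22 blocked=[]
Op 3: conn=69 S1=41 S2=41 S3=22 blocked=[]
Op 4: conn=57 S1=41 S2=29 S3=22 blocked=[]
Op 5: conn=42 S1=41 S2=14 S3=22 blocked=[]
Op 6: conn=31 S1=41 S2=3 S3=22 blocked=[]
Op 7: conn=31 S1=41 S2=19 S3=22 blocked=[]
Op 8: conn=26 S1=41 S2=19 S3=17 blocked=[]
Op 9: conn=48 S1=41 S2=19 S3=17 blocked=[]
Op 10: conn=60 S1=41 S2=19 S3=17 blocked=[]
Op 11: conn=40 S1=41 S2=19 S3=-3 blocked=[3]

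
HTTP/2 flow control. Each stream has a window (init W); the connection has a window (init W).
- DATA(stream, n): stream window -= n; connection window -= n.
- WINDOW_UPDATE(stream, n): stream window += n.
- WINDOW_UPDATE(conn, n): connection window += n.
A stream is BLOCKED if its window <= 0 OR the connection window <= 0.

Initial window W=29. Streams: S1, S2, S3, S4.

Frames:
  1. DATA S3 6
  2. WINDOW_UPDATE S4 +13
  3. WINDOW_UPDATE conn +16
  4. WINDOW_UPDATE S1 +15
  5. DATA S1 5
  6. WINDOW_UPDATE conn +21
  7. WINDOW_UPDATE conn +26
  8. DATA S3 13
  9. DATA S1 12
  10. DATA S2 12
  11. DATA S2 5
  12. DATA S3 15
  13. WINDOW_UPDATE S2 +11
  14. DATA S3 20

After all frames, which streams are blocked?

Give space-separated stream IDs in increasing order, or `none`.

Op 1: conn=23 S1=29 S2=29 S3=23 S4=29 blocked=[]
Op 2: conn=23 S1=29 S2=29 S3=23 S4=42 blocked=[]
Op 3: conn=39 S1=29 S2=29 S3=23 S4=42 blocked=[]
Op 4: conn=39 S1=44 S2=29 S3=23 S4=42 blocked=[]
Op 5: conn=34 S1=39 S2=29 S3=23 S4=42 blocked=[]
Op 6: conn=55 S1=39 S2=29 S3=23 S4=42 blocked=[]
Op 7: conn=81 S1=39 S2=29 S3=23 S4=42 blocked=[]
Op 8: conn=68 S1=39 S2=29 S3=10 S4=42 blocked=[]
Op 9: conn=56 S1=27 S2=29 S3=10 S4=42 blocked=[]
Op 10: conn=44 S1=27 S2=17 S3=10 S4=42 blocked=[]
Op 11: conn=39 S1=27 S2=12 S3=10 S4=42 blocked=[]
Op 12: conn=24 S1=27 S2=12 S3=-5 S4=42 blocked=[3]
Op 13: conn=24 S1=27 S2=23 S3=-5 S4=42 blocked=[3]
Op 14: conn=4 S1=27 S2=23 S3=-25 S4=42 blocked=[3]

Answer: S3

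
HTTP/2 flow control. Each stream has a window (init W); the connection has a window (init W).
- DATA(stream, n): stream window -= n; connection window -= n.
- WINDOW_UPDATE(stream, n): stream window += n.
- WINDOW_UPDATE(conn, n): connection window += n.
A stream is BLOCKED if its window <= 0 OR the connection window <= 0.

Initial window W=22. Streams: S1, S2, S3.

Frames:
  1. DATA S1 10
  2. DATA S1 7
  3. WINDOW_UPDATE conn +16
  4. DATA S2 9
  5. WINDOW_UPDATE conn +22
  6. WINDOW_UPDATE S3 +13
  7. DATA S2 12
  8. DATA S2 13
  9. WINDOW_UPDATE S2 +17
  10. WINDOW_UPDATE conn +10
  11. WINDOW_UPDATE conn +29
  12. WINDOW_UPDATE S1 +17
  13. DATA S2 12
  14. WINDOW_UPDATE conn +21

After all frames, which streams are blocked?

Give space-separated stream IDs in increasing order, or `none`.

Answer: S2

Derivation:
Op 1: conn=12 S1=12 S2=22 S3=22 blocked=[]
Op 2: conn=5 S1=5 S2=22 S3=22 blocked=[]
Op 3: conn=21 S1=5 S2=22 S3=22 blocked=[]
Op 4: conn=12 S1=5 S2=13 S3=22 blocked=[]
Op 5: conn=34 S1=5 S2=13 S3=22 blocked=[]
Op 6: conn=34 S1=5 S2=13 S3=35 blocked=[]
Op 7: conn=22 S1=5 S2=1 S3=35 blocked=[]
Op 8: conn=9 S1=5 S2=-12 S3=35 blocked=[2]
Op 9: conn=9 S1=5 S2=5 S3=35 blocked=[]
Op 10: conn=19 S1=5 S2=5 S3=35 blocked=[]
Op 11: conn=48 S1=5 S2=5 S3=35 blocked=[]
Op 12: conn=48 S1=22 S2=5 S3=35 blocked=[]
Op 13: conn=36 S1=22 S2=-7 S3=35 blocked=[2]
Op 14: conn=57 S1=22 S2=-7 S3=35 blocked=[2]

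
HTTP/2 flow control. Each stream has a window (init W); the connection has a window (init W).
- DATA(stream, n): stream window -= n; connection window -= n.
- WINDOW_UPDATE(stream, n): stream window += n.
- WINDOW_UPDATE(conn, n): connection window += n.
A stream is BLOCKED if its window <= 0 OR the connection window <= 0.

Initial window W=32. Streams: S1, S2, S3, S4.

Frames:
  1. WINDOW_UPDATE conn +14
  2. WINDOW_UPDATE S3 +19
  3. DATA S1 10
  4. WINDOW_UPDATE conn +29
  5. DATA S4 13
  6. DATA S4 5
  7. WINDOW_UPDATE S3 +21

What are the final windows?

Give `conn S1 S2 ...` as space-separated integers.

Answer: 47 22 32 72 14

Derivation:
Op 1: conn=46 S1=32 S2=32 S3=32 S4=32 blocked=[]
Op 2: conn=46 S1=32 S2=32 S3=51 S4=32 blocked=[]
Op 3: conn=36 S1=22 S2=32 S3=51 S4=32 blocked=[]
Op 4: conn=65 S1=22 S2=32 S3=51 S4=32 blocked=[]
Op 5: conn=52 S1=22 S2=32 S3=51 S4=19 blocked=[]
Op 6: conn=47 S1=22 S2=32 S3=51 S4=14 blocked=[]
Op 7: conn=47 S1=22 S2=32 S3=72 S4=14 blocked=[]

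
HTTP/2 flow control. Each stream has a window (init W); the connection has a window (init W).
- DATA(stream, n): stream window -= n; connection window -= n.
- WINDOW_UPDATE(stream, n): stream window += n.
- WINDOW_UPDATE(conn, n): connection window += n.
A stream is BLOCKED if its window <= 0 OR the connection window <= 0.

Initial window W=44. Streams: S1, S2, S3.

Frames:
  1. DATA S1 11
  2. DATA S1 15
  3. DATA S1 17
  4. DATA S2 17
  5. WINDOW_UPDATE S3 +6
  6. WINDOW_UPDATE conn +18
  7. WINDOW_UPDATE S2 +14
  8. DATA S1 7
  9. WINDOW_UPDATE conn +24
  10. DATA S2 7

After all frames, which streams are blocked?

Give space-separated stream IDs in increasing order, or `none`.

Answer: S1

Derivation:
Op 1: conn=33 S1=33 S2=44 S3=44 blocked=[]
Op 2: conn=18 S1=18 S2=44 S3=44 blocked=[]
Op 3: conn=1 S1=1 S2=44 S3=44 blocked=[]
Op 4: conn=-16 S1=1 S2=27 S3=44 blocked=[1, 2, 3]
Op 5: conn=-16 S1=1 S2=27 S3=50 blocked=[1, 2, 3]
Op 6: conn=2 S1=1 S2=27 S3=50 blocked=[]
Op 7: conn=2 S1=1 S2=41 S3=50 blocked=[]
Op 8: conn=-5 S1=-6 S2=41 S3=50 blocked=[1, 2, 3]
Op 9: conn=19 S1=-6 S2=41 S3=50 blocked=[1]
Op 10: conn=12 S1=-6 S2=34 S3=50 blocked=[1]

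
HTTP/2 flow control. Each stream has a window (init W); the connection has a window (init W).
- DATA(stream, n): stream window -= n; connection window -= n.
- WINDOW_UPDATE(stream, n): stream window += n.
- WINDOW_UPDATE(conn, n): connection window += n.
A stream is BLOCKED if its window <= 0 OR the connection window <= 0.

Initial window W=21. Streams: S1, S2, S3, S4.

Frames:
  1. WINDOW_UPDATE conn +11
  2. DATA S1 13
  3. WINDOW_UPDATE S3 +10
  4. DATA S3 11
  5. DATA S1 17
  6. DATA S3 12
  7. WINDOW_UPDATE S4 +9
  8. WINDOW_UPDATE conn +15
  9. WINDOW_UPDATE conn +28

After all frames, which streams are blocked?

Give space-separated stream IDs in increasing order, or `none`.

Answer: S1

Derivation:
Op 1: conn=32 S1=21 S2=21 S3=21 S4=21 blocked=[]
Op 2: conn=19 S1=8 S2=21 S3=21 S4=21 blocked=[]
Op 3: conn=19 S1=8 S2=21 S3=31 S4=21 blocked=[]
Op 4: conn=8 S1=8 S2=21 S3=20 S4=21 blocked=[]
Op 5: conn=-9 S1=-9 S2=21 S3=20 S4=21 blocked=[1, 2, 3, 4]
Op 6: conn=-21 S1=-9 S2=21 S3=8 S4=21 blocked=[1, 2, 3, 4]
Op 7: conn=-21 S1=-9 S2=21 S3=8 S4=30 blocked=[1, 2, 3, 4]
Op 8: conn=-6 S1=-9 S2=21 S3=8 S4=30 blocked=[1, 2, 3, 4]
Op 9: conn=22 S1=-9 S2=21 S3=8 S4=30 blocked=[1]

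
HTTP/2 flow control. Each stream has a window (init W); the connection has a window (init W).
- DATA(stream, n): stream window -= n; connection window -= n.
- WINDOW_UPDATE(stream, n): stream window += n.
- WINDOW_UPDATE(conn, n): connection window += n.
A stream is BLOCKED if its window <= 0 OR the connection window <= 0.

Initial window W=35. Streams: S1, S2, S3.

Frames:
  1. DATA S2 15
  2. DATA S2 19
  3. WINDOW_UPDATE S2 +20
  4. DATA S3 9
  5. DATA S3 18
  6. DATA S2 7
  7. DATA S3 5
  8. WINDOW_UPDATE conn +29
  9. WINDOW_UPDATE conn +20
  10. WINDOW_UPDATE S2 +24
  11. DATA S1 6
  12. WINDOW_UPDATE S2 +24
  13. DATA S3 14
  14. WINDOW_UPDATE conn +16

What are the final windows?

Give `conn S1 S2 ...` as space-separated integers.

Op 1: conn=20 S1=35 S2=20 S3=35 blocked=[]
Op 2: conn=1 S1=35 S2=1 S3=35 blocked=[]
Op 3: conn=1 S1=35 S2=21 S3=35 blocked=[]
Op 4: conn=-8 S1=35 S2=21 S3=26 blocked=[1, 2, 3]
Op 5: conn=-26 S1=35 S2=21 S3=8 blocked=[1, 2, 3]
Op 6: conn=-33 S1=35 S2=14 S3=8 blocked=[1, 2, 3]
Op 7: conn=-38 S1=35 S2=14 S3=3 blocked=[1, 2, 3]
Op 8: conn=-9 S1=35 S2=14 S3=3 blocked=[1, 2, 3]
Op 9: conn=11 S1=35 S2=14 S3=3 blocked=[]
Op 10: conn=11 S1=35 S2=38 S3=3 blocked=[]
Op 11: conn=5 S1=29 S2=38 S3=3 blocked=[]
Op 12: conn=5 S1=29 S2=62 S3=3 blocked=[]
Op 13: conn=-9 S1=29 S2=62 S3=-11 blocked=[1, 2, 3]
Op 14: conn=7 S1=29 S2=62 S3=-11 blocked=[3]

Answer: 7 29 62 -11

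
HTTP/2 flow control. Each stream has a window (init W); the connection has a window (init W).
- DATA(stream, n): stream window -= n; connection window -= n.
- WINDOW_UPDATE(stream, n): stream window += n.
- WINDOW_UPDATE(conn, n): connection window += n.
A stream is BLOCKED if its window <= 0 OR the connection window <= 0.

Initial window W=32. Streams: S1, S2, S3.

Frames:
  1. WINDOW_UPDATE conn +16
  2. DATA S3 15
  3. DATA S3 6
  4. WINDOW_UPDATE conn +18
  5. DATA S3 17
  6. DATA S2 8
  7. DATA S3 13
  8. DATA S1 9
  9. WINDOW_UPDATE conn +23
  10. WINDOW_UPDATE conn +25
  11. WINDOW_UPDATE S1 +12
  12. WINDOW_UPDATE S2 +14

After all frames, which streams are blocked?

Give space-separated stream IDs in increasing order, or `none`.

Op 1: conn=48 S1=32 S2=32 S3=32 blocked=[]
Op 2: conn=33 S1=32 S2=32 S3=17 blocked=[]
Op 3: conn=27 S1=32 S2=32 S3=11 blocked=[]
Op 4: conn=45 S1=32 S2=32 S3=11 blocked=[]
Op 5: conn=28 S1=32 S2=32 S3=-6 blocked=[3]
Op 6: conn=20 S1=32 S2=24 S3=-6 blocked=[3]
Op 7: conn=7 S1=32 S2=24 S3=-19 blocked=[3]
Op 8: conn=-2 S1=23 S2=24 S3=-19 blocked=[1, 2, 3]
Op 9: conn=21 S1=23 S2=24 S3=-19 blocked=[3]
Op 10: conn=46 S1=23 S2=24 S3=-19 blocked=[3]
Op 11: conn=46 S1=35 S2=24 S3=-19 blocked=[3]
Op 12: conn=46 S1=35 S2=38 S3=-19 blocked=[3]

Answer: S3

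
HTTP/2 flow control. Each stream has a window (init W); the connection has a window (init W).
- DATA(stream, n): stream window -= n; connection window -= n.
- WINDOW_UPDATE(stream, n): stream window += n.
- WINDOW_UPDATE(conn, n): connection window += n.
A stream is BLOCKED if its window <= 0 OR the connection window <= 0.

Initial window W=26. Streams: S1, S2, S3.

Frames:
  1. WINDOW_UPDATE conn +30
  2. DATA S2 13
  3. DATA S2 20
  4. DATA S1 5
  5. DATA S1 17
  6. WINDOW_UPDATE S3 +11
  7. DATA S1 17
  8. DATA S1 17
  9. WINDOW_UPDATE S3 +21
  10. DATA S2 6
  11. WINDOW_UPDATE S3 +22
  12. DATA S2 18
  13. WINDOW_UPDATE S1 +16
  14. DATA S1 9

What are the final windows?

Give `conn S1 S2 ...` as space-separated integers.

Answer: -66 -23 -31 80

Derivation:
Op 1: conn=56 S1=26 S2=26 S3=26 blocked=[]
Op 2: conn=43 S1=26 S2=13 S3=26 blocked=[]
Op 3: conn=23 S1=26 S2=-7 S3=26 blocked=[2]
Op 4: conn=18 S1=21 S2=-7 S3=26 blocked=[2]
Op 5: conn=1 S1=4 S2=-7 S3=26 blocked=[2]
Op 6: conn=1 S1=4 S2=-7 S3=37 blocked=[2]
Op 7: conn=-16 S1=-13 S2=-7 S3=37 blocked=[1, 2, 3]
Op 8: conn=-33 S1=-30 S2=-7 S3=37 blocked=[1, 2, 3]
Op 9: conn=-33 S1=-30 S2=-7 S3=58 blocked=[1, 2, 3]
Op 10: conn=-39 S1=-30 S2=-13 S3=58 blocked=[1, 2, 3]
Op 11: conn=-39 S1=-30 S2=-13 S3=80 blocked=[1, 2, 3]
Op 12: conn=-57 S1=-30 S2=-31 S3=80 blocked=[1, 2, 3]
Op 13: conn=-57 S1=-14 S2=-31 S3=80 blocked=[1, 2, 3]
Op 14: conn=-66 S1=-23 S2=-31 S3=80 blocked=[1, 2, 3]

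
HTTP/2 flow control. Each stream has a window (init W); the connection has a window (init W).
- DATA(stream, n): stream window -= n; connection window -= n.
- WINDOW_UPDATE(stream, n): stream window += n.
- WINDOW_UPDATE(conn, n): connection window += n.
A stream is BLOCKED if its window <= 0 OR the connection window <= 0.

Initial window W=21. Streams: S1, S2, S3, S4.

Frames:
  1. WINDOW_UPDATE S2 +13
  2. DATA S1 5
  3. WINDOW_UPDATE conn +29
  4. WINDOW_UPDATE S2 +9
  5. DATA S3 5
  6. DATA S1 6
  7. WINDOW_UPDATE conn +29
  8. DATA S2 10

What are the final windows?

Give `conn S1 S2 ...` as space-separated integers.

Answer: 53 10 33 16 21

Derivation:
Op 1: conn=21 S1=21 S2=34 S3=21 S4=21 blocked=[]
Op 2: conn=16 S1=16 S2=34 S3=21 S4=21 blocked=[]
Op 3: conn=45 S1=16 S2=34 S3=21 S4=21 blocked=[]
Op 4: conn=45 S1=16 S2=43 S3=21 S4=21 blocked=[]
Op 5: conn=40 S1=16 S2=43 S3=16 S4=21 blocked=[]
Op 6: conn=34 S1=10 S2=43 S3=16 S4=21 blocked=[]
Op 7: conn=63 S1=10 S2=43 S3=16 S4=21 blocked=[]
Op 8: conn=53 S1=10 S2=33 S3=16 S4=21 blocked=[]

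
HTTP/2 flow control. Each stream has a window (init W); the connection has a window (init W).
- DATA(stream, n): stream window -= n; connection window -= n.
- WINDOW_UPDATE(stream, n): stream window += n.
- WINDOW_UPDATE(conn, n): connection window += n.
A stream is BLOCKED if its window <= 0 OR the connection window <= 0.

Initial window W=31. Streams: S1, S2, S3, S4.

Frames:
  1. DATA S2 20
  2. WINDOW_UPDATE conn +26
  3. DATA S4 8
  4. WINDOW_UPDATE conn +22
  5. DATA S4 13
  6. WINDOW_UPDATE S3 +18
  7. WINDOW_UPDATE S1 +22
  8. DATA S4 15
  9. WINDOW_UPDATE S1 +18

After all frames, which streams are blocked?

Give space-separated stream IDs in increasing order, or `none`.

Answer: S4

Derivation:
Op 1: conn=11 S1=31 S2=11 S3=31 S4=31 blocked=[]
Op 2: conn=37 S1=31 S2=11 S3=31 S4=31 blocked=[]
Op 3: conn=29 S1=31 S2=11 S3=31 S4=23 blocked=[]
Op 4: conn=51 S1=31 S2=11 S3=31 S4=23 blocked=[]
Op 5: conn=38 S1=31 S2=11 S3=31 S4=10 blocked=[]
Op 6: conn=38 S1=31 S2=11 S3=49 S4=10 blocked=[]
Op 7: conn=38 S1=53 S2=11 S3=49 S4=10 blocked=[]
Op 8: conn=23 S1=53 S2=11 S3=49 S4=-5 blocked=[4]
Op 9: conn=23 S1=71 S2=11 S3=49 S4=-5 blocked=[4]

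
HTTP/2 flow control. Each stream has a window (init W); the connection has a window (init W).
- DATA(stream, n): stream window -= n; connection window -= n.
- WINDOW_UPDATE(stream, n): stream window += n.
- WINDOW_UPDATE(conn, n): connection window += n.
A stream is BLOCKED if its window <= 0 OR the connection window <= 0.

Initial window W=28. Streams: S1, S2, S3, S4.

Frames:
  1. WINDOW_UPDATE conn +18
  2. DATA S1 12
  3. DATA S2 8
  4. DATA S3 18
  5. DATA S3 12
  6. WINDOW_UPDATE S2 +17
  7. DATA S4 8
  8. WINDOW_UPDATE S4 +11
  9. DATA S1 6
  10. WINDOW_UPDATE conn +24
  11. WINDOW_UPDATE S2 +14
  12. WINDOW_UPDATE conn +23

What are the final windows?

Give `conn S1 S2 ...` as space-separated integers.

Op 1: conn=46 S1=28 S2=28 S3=28 S4=28 blocked=[]
Op 2: conn=34 S1=16 S2=28 S3=28 S4=28 blocked=[]
Op 3: conn=26 S1=16 S2=20 S3=28 S4=28 blocked=[]
Op 4: conn=8 S1=16 S2=20 S3=10 S4=28 blocked=[]
Op 5: conn=-4 S1=16 S2=20 S3=-2 S4=28 blocked=[1, 2, 3, 4]
Op 6: conn=-4 S1=16 S2=37 S3=-2 S4=28 blocked=[1, 2, 3, 4]
Op 7: conn=-12 S1=16 S2=37 S3=-2 S4=20 blocked=[1, 2, 3, 4]
Op 8: conn=-12 S1=16 S2=37 S3=-2 S4=31 blocked=[1, 2, 3, 4]
Op 9: conn=-18 S1=10 S2=37 S3=-2 S4=31 blocked=[1, 2, 3, 4]
Op 10: conn=6 S1=10 S2=37 S3=-2 S4=31 blocked=[3]
Op 11: conn=6 S1=10 S2=51 S3=-2 S4=31 blocked=[3]
Op 12: conn=29 S1=10 S2=51 S3=-2 S4=31 blocked=[3]

Answer: 29 10 51 -2 31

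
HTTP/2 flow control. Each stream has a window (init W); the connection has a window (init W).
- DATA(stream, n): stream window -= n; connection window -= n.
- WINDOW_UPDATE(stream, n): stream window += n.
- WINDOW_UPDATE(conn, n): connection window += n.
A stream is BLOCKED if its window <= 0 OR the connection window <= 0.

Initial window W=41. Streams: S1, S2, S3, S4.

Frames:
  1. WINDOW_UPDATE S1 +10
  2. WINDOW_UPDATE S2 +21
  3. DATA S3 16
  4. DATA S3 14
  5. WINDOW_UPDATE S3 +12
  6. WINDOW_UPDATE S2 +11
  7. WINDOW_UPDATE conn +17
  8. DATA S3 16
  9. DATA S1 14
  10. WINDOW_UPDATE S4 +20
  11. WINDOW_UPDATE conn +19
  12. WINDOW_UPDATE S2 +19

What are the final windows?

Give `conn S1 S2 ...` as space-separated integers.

Answer: 17 37 92 7 61

Derivation:
Op 1: conn=41 S1=51 S2=41 S3=41 S4=41 blocked=[]
Op 2: conn=41 S1=51 S2=62 S3=41 S4=41 blocked=[]
Op 3: conn=25 S1=51 S2=62 S3=25 S4=41 blocked=[]
Op 4: conn=11 S1=51 S2=62 S3=11 S4=41 blocked=[]
Op 5: conn=11 S1=51 S2=62 S3=23 S4=41 blocked=[]
Op 6: conn=11 S1=51 S2=73 S3=23 S4=41 blocked=[]
Op 7: conn=28 S1=51 S2=73 S3=23 S4=41 blocked=[]
Op 8: conn=12 S1=51 S2=73 S3=7 S4=41 blocked=[]
Op 9: conn=-2 S1=37 S2=73 S3=7 S4=41 blocked=[1, 2, 3, 4]
Op 10: conn=-2 S1=37 S2=73 S3=7 S4=61 blocked=[1, 2, 3, 4]
Op 11: conn=17 S1=37 S2=73 S3=7 S4=61 blocked=[]
Op 12: conn=17 S1=37 S2=92 S3=7 S4=61 blocked=[]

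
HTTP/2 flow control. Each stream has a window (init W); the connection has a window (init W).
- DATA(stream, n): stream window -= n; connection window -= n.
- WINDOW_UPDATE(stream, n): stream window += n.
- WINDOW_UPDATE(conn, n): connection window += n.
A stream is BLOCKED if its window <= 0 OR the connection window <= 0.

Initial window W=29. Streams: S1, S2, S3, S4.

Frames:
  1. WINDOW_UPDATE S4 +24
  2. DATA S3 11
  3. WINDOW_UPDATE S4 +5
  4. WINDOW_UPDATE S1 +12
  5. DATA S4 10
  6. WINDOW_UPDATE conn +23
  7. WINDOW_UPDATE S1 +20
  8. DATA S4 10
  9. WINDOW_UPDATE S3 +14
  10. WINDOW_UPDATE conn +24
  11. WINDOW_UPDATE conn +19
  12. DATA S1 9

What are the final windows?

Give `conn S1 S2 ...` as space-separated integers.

Op 1: conn=29 S1=29 S2=29 S3=29 S4=53 blocked=[]
Op 2: conn=18 S1=29 S2=29 S3=18 S4=53 blocked=[]
Op 3: conn=18 S1=29 S2=29 S3=18 S4=58 blocked=[]
Op 4: conn=18 S1=41 S2=29 S3=18 S4=58 blocked=[]
Op 5: conn=8 S1=41 S2=29 S3=18 S4=48 blocked=[]
Op 6: conn=31 S1=41 S2=29 S3=18 S4=48 blocked=[]
Op 7: conn=31 S1=61 S2=29 S3=18 S4=48 blocked=[]
Op 8: conn=21 S1=61 S2=29 S3=18 S4=38 blocked=[]
Op 9: conn=21 S1=61 S2=29 S3=32 S4=38 blocked=[]
Op 10: conn=45 S1=61 S2=29 S3=32 S4=38 blocked=[]
Op 11: conn=64 S1=61 S2=29 S3=32 S4=38 blocked=[]
Op 12: conn=55 S1=52 S2=29 S3=32 S4=38 blocked=[]

Answer: 55 52 29 32 38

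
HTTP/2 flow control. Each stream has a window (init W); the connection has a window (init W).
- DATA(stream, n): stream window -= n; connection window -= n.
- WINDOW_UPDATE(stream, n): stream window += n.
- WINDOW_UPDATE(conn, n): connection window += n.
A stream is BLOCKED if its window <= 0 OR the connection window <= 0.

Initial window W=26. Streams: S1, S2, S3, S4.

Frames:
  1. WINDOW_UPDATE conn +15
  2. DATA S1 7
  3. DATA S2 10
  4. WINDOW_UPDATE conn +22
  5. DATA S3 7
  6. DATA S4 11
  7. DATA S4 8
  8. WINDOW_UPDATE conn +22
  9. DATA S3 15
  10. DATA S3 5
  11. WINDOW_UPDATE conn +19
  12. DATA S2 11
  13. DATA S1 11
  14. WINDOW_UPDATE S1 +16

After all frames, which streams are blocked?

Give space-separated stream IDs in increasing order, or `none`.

Answer: S3

Derivation:
Op 1: conn=41 S1=26 S2=26 S3=26 S4=26 blocked=[]
Op 2: conn=34 S1=19 S2=26 S3=26 S4=26 blocked=[]
Op 3: conn=24 S1=19 S2=16 S3=26 S4=26 blocked=[]
Op 4: conn=46 S1=19 S2=16 S3=26 S4=26 blocked=[]
Op 5: conn=39 S1=19 S2=16 S3=19 S4=26 blocked=[]
Op 6: conn=28 S1=19 S2=16 S3=19 S4=15 blocked=[]
Op 7: conn=20 S1=19 S2=16 S3=19 S4=7 blocked=[]
Op 8: conn=42 S1=19 S2=16 S3=19 S4=7 blocked=[]
Op 9: conn=27 S1=19 S2=16 S3=4 S4=7 blocked=[]
Op 10: conn=22 S1=19 S2=16 S3=-1 S4=7 blocked=[3]
Op 11: conn=41 S1=19 S2=16 S3=-1 S4=7 blocked=[3]
Op 12: conn=30 S1=19 S2=5 S3=-1 S4=7 blocked=[3]
Op 13: conn=19 S1=8 S2=5 S3=-1 S4=7 blocked=[3]
Op 14: conn=19 S1=24 S2=5 S3=-1 S4=7 blocked=[3]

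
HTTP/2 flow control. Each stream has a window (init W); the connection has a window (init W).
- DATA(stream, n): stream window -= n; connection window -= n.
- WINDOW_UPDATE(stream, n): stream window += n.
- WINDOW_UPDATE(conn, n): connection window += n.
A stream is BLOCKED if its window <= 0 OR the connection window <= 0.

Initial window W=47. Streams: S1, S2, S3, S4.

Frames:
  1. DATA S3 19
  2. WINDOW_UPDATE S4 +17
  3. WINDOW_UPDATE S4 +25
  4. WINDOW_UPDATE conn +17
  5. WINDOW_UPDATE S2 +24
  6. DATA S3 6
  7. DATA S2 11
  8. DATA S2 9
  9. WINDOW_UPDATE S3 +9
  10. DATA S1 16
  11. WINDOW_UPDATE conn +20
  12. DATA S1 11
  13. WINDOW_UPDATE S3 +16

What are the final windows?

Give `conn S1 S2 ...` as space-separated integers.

Op 1: conn=28 S1=47 S2=47 S3=28 S4=47 blocked=[]
Op 2: conn=28 S1=47 S2=47 S3=28 S4=64 blocked=[]
Op 3: conn=28 S1=47 S2=47 S3=28 S4=89 blocked=[]
Op 4: conn=45 S1=47 S2=47 S3=28 S4=89 blocked=[]
Op 5: conn=45 S1=47 S2=71 S3=28 S4=89 blocked=[]
Op 6: conn=39 S1=47 S2=71 S3=22 S4=89 blocked=[]
Op 7: conn=28 S1=47 S2=60 S3=22 S4=89 blocked=[]
Op 8: conn=19 S1=47 S2=51 S3=22 S4=89 blocked=[]
Op 9: conn=19 S1=47 S2=51 S3=31 S4=89 blocked=[]
Op 10: conn=3 S1=31 S2=51 S3=31 S4=89 blocked=[]
Op 11: conn=23 S1=31 S2=51 S3=31 S4=89 blocked=[]
Op 12: conn=12 S1=20 S2=51 S3=31 S4=89 blocked=[]
Op 13: conn=12 S1=20 S2=51 S3=47 S4=89 blocked=[]

Answer: 12 20 51 47 89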